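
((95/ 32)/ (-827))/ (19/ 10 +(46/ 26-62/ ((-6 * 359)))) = -0.00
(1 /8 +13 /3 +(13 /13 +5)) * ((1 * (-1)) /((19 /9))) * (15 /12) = -3765 /608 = -6.19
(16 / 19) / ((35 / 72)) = 1152 / 665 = 1.73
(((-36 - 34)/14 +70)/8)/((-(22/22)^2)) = -65/8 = -8.12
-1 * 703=-703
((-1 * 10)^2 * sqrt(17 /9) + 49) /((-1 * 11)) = -100 * sqrt(17) /33- 49 /11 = -16.95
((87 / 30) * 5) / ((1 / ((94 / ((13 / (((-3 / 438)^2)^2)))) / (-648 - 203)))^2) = 64061 / 12633936082771676783806592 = 0.00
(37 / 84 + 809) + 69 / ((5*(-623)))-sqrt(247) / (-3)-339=sqrt(247) / 3 + 17584237 / 37380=475.66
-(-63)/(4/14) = 441/2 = 220.50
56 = 56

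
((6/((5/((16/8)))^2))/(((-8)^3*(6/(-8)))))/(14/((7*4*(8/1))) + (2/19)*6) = 19/5275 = 0.00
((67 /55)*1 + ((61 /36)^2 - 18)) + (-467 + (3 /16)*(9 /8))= -480.70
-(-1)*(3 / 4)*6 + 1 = 11 / 2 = 5.50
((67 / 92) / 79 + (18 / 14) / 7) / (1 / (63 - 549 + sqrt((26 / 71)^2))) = -592150900 / 6321343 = -93.67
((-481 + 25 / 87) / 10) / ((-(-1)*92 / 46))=-20911 / 870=-24.04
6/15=2/5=0.40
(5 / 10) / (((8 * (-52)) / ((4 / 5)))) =-0.00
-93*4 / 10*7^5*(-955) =597085482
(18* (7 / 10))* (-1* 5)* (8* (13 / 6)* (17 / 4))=-4641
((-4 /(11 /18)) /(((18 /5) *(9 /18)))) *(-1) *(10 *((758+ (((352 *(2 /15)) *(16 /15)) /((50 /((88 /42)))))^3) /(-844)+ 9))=45022310703708922552 /153024368642578125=294.22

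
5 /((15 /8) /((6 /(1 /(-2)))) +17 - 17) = -32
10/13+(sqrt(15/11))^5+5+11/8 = 225 * sqrt(165)/1331+743/104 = 9.32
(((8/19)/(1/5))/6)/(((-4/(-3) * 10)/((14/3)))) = 7/57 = 0.12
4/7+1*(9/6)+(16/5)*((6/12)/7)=23/10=2.30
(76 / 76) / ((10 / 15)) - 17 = -15.50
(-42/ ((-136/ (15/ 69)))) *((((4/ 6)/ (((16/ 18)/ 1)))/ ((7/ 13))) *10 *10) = 14625/ 1564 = 9.35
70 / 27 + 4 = 178 / 27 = 6.59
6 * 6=36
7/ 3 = 2.33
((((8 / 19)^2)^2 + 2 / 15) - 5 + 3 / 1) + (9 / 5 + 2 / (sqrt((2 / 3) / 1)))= -68881 / 1954815 + sqrt(6)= 2.41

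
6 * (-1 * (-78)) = 468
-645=-645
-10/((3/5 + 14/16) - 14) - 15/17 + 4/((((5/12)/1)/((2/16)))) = 47527/42585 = 1.12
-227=-227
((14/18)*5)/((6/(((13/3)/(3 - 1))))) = 455/324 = 1.40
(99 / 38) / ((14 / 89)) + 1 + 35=27963 / 532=52.56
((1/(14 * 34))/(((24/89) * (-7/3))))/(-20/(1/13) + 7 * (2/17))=89/6908608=0.00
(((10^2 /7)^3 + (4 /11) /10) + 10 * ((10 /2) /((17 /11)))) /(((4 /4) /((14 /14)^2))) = 945387412 /320705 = 2947.84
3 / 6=1 / 2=0.50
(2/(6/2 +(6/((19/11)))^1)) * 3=38/41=0.93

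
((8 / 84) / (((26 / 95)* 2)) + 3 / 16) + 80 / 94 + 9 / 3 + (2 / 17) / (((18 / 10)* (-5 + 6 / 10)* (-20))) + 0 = 485250121 / 115171056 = 4.21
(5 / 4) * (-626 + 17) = -3045 / 4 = -761.25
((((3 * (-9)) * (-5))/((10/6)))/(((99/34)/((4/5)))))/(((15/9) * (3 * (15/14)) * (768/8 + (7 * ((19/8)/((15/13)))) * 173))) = 0.00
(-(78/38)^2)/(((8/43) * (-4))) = 65403/11552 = 5.66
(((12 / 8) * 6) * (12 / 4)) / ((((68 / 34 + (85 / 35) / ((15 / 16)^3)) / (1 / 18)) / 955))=67685625 / 233764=289.55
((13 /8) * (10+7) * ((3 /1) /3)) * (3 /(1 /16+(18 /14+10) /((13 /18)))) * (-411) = -49593726 /22843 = -2171.07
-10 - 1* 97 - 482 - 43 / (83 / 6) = -49145 / 83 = -592.11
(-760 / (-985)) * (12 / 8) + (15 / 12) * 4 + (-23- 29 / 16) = -58801 / 3152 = -18.66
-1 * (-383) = 383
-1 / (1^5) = -1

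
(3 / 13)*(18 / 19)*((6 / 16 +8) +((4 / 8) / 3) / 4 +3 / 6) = 963 / 494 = 1.95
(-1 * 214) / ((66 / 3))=-107 / 11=-9.73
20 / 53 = 0.38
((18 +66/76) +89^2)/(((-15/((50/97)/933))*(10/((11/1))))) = -3318865/10317114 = -0.32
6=6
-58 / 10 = -29 / 5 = -5.80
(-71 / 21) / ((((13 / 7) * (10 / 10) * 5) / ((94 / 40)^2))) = -156839 / 78000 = -2.01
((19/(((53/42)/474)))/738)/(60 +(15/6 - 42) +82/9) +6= 7327506/1158209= 6.33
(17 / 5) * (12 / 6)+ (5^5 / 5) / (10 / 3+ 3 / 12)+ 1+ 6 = 188.22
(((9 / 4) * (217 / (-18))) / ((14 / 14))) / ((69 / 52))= -2821 / 138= -20.44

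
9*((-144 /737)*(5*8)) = -51840 /737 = -70.34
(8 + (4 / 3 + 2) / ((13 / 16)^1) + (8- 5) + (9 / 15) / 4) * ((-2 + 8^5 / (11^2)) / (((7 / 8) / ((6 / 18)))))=6614732 / 4235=1561.92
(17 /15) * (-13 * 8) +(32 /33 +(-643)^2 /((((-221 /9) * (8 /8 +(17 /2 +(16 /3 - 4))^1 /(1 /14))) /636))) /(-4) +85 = 97454095179 /5056480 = 19273.11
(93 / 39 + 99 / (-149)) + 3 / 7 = 29135 / 13559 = 2.15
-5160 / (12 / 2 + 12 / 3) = -516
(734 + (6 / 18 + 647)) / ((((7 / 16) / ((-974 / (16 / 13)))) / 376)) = -2818459904 / 3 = -939486634.67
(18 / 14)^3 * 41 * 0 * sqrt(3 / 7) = 0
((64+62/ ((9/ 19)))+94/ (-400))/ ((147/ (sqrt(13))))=350377* sqrt(13)/ 264600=4.77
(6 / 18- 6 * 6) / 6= -107 / 18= -5.94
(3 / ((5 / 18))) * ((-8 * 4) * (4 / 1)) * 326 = -450662.40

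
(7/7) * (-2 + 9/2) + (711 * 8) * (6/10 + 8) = 489193/10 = 48919.30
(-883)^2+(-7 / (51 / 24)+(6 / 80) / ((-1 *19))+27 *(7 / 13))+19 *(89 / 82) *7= 5370290618717 / 6886360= 779844.59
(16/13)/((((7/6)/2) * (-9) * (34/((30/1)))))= -0.21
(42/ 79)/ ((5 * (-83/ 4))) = -168/ 32785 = -0.01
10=10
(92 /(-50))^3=-97336 /15625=-6.23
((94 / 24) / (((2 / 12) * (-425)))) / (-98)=47 / 83300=0.00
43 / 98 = 0.44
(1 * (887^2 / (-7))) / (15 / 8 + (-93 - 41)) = 6294152 / 7399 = 850.68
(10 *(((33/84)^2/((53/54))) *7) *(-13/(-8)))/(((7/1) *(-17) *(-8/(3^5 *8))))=51602265/1412768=36.53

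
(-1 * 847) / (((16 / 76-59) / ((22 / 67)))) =354046 / 74839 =4.73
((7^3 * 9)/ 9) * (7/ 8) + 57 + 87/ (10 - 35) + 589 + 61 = 200729/ 200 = 1003.64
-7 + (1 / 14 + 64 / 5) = 5.87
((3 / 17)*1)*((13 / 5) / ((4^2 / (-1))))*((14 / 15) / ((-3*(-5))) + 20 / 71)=-35711 / 3621000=-0.01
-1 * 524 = -524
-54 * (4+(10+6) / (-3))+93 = 165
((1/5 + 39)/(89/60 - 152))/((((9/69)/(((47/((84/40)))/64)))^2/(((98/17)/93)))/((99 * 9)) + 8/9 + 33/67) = -41432966240400/220172678829311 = -0.19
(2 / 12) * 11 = 11 / 6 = 1.83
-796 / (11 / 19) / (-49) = 15124 / 539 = 28.06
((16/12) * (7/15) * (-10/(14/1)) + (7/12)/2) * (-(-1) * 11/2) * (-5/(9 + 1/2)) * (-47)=-28435/1368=-20.79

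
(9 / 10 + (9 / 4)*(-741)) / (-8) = 33327 / 160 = 208.29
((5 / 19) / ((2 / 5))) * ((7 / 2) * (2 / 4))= 1.15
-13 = -13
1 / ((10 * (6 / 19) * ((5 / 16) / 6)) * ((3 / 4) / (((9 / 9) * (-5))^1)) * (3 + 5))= -5.07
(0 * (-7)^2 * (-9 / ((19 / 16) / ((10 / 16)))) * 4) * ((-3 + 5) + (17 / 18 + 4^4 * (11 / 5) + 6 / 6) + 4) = 0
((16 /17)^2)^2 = 65536 /83521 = 0.78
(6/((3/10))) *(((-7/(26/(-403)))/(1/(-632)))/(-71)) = 19316.06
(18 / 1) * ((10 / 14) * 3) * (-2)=-540 / 7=-77.14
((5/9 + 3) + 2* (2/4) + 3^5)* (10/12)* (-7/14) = -2785/27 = -103.15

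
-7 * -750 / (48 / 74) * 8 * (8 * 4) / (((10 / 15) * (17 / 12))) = 37296000 / 17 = 2193882.35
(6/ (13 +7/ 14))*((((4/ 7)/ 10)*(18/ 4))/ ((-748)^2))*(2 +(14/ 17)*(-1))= 1/ 4161311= 0.00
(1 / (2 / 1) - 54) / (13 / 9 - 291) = 963 / 5212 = 0.18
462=462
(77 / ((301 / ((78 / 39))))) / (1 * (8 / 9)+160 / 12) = 99 / 2752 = 0.04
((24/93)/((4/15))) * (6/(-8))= -45/62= -0.73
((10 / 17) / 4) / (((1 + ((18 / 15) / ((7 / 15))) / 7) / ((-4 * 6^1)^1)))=-2940 / 1139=-2.58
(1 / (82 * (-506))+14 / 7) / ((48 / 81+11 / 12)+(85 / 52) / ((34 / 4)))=1.18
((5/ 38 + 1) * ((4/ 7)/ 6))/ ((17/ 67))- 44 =-295571/ 6783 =-43.58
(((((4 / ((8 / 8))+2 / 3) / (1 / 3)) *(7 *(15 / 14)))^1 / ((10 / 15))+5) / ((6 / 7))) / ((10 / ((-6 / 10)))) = -91 / 8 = -11.38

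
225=225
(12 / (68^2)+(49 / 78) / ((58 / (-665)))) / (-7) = 2353418 / 2288013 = 1.03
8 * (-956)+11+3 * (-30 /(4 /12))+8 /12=-23719 /3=-7906.33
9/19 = 0.47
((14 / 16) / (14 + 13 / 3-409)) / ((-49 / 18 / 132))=891 / 8204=0.11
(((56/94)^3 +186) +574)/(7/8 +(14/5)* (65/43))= 27151036608/182417011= 148.84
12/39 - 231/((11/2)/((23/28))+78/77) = -5263705/177476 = -29.66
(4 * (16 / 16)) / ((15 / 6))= 8 / 5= 1.60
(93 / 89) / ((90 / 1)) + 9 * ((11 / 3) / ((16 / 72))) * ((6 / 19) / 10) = 119243 / 25365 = 4.70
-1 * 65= -65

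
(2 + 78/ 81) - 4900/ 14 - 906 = -1253.04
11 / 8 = 1.38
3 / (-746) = -3 / 746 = -0.00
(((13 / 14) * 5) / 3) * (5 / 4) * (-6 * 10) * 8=-6500 / 7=-928.57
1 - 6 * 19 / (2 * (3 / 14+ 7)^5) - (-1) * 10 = 115580449543 / 10510100501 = 11.00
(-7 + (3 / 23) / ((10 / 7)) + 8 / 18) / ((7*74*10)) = -13381 / 10722600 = -0.00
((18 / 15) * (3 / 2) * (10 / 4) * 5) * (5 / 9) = 25 / 2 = 12.50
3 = 3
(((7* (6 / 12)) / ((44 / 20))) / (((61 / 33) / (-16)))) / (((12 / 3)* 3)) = -70 / 61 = -1.15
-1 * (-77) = 77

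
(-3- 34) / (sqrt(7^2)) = -37 / 7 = -5.29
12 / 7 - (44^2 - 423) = -10579 / 7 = -1511.29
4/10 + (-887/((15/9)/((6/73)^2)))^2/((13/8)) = 77106760258/9229428325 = 8.35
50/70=5/7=0.71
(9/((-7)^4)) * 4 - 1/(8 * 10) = 479/192080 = 0.00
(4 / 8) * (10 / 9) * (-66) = -110 / 3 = -36.67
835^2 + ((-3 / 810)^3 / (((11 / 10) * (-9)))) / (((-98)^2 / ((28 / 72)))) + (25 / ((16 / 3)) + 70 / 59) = 197961950837117832809 / 283925968048800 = 697230.87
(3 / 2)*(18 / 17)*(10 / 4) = 135 / 34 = 3.97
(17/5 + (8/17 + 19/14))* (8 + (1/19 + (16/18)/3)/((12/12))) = 26644543/610470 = 43.65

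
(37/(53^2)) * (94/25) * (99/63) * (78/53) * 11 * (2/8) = 8206341/26053475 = 0.31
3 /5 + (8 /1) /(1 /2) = 83 /5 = 16.60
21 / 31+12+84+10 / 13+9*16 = 97303 / 403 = 241.45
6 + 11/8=7.38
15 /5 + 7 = 10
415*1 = 415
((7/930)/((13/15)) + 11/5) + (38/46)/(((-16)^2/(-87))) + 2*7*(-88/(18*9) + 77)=1030513046309/961009920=1072.32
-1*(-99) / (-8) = -99 / 8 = -12.38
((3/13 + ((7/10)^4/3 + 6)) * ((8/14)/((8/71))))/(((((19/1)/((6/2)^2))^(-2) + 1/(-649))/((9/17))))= 76.04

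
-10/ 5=-2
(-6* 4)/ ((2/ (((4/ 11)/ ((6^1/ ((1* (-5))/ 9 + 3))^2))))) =-176/ 243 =-0.72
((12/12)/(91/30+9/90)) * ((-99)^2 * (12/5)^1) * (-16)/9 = -627264/47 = -13346.04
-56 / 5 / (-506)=28 / 1265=0.02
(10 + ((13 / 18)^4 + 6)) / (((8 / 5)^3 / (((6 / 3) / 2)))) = 213522125 / 53747712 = 3.97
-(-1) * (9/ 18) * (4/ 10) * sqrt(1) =1/ 5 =0.20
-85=-85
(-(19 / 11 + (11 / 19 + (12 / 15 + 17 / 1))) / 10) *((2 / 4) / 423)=-21011 / 8840700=-0.00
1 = 1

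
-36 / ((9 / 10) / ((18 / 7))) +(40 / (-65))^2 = -121232 / 1183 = -102.48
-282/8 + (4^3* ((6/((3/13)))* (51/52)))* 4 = 25971/4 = 6492.75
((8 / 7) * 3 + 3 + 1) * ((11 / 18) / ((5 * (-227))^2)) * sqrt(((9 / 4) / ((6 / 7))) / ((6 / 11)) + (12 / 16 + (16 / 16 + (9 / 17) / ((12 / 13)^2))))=143 * sqrt(33218) / 2759377950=0.00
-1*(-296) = 296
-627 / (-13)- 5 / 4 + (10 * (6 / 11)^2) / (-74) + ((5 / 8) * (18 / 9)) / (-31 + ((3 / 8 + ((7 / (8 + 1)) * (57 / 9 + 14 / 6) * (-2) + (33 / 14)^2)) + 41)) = 26037180227 / 548719028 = 47.45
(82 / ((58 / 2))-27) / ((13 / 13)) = -701 / 29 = -24.17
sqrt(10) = 3.16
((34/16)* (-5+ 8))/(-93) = -0.07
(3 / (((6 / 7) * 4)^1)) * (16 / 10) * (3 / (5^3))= 21 / 625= 0.03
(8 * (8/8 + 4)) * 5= 200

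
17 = 17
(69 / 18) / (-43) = -23 / 258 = -0.09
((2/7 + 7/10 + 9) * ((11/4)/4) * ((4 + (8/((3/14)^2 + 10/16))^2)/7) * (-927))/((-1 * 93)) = 6005785916493/4202708440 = 1429.03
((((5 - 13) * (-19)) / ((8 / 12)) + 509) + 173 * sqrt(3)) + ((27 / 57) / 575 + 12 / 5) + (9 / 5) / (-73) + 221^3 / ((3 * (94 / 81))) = 173 * sqrt(3) + 232481526910513 / 74967350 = 3101403.35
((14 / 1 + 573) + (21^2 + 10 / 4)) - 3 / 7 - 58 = 972.07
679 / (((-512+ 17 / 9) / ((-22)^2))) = -644.24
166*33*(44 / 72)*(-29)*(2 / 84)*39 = -3786211 / 42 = -90147.88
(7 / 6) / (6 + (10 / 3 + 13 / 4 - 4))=14 / 103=0.14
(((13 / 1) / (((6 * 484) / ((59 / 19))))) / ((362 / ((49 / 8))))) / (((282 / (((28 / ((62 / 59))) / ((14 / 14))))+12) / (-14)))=-108652453 / 745179247296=-0.00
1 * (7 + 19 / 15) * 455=3761.33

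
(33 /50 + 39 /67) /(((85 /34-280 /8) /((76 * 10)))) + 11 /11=-610697 /21775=-28.05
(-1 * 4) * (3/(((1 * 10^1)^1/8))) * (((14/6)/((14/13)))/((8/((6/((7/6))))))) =-468/35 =-13.37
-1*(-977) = 977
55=55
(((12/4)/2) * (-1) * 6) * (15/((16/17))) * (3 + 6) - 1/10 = -103283/80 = -1291.04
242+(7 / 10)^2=24249 / 100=242.49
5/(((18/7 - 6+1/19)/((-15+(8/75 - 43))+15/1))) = 427861/6735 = 63.53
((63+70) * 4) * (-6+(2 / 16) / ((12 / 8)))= -9443 / 3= -3147.67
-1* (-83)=83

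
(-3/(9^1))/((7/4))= -4/21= -0.19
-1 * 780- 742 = -1522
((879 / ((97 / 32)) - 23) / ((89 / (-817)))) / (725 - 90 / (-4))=-42315698 / 12906335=-3.28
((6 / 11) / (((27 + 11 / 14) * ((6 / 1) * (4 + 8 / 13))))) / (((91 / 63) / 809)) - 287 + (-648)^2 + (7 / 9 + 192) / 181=29249467135201 / 69704910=419618.46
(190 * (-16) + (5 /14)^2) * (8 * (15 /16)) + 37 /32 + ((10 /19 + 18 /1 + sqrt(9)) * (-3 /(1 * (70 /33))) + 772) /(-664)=-281879588761 /12363680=-22799.00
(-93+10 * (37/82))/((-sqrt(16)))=907/41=22.12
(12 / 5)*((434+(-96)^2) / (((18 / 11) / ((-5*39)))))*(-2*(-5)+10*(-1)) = 0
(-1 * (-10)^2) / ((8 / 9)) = -112.50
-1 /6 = -0.17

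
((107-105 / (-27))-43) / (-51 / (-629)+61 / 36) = 38.24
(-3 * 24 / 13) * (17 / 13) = -1224 / 169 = -7.24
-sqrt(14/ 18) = -sqrt(7)/ 3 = -0.88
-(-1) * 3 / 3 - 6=-5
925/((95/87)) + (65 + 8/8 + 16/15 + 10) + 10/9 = 791117/855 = 925.28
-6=-6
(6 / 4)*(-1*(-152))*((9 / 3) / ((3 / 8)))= 1824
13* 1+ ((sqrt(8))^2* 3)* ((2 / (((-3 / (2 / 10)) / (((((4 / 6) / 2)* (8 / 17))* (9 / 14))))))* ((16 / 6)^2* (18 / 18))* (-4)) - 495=-843986 / 1785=-472.82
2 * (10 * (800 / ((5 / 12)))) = 38400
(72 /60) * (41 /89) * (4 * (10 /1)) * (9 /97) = 17712 /8633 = 2.05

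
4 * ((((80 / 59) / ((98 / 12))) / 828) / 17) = 160 / 3391143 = 0.00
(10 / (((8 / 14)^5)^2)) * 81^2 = 9266600543445 / 524288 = 17674637.88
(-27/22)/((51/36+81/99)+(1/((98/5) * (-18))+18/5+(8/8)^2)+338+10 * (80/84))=-59535/17189801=-0.00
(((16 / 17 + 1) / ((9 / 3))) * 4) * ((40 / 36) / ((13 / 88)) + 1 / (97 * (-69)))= 86382604 / 4437459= 19.47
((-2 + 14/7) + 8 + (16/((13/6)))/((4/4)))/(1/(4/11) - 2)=800/39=20.51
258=258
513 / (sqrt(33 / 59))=685.94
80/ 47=1.70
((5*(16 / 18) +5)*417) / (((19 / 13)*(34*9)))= 9035 / 1026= 8.81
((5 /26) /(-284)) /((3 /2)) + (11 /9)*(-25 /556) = -127955 /2309346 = -0.06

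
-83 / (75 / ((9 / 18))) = -83 / 150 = -0.55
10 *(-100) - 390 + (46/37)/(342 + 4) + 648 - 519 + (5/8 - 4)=-64745931/51208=-1264.37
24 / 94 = 12 / 47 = 0.26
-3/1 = -3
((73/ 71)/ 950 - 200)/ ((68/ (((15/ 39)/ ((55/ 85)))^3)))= -161098715/ 260810264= -0.62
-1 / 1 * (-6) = 6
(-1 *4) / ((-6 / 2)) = 1.33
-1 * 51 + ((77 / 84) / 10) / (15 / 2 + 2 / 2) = -52009 / 1020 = -50.99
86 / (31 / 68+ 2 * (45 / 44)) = 64328 / 1871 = 34.38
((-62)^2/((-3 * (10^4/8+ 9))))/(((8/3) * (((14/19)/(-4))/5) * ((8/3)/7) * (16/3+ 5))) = 26505/10072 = 2.63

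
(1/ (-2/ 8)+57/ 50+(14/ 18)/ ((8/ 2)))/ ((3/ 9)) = -2399/ 300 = -8.00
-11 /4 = -2.75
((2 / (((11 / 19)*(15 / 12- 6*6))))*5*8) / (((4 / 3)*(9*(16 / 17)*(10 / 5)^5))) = -1615 / 146784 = -0.01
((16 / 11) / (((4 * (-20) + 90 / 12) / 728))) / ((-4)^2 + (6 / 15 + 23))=-23296 / 62843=-0.37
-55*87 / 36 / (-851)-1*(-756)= 7721867 / 10212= 756.16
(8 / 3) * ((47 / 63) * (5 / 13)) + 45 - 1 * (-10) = 137015 / 2457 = 55.77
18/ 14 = 9/ 7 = 1.29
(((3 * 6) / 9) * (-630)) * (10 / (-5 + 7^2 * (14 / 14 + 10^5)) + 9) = -11340.00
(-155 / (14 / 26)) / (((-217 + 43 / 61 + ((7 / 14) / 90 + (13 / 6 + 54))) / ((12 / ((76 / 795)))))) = 52767409500 / 233833817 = 225.66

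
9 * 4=36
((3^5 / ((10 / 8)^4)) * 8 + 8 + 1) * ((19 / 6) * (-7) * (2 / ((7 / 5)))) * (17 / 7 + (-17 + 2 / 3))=310249708 / 875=354571.09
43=43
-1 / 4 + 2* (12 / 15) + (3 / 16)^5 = 7079103 / 5242880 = 1.35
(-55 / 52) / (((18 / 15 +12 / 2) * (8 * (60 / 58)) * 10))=-319 / 179712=-0.00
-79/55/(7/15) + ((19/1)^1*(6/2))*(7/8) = 28827/616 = 46.80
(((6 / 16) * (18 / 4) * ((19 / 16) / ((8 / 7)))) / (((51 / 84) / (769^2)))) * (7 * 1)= 104055290199 / 8704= 11954881.69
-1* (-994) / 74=497 / 37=13.43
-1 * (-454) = 454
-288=-288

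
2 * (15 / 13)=30 / 13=2.31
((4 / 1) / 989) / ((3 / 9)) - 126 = -124602 / 989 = -125.99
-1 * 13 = -13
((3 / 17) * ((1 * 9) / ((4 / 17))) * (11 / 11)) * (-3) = -81 / 4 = -20.25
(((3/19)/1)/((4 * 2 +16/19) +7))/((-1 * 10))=-3/3010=-0.00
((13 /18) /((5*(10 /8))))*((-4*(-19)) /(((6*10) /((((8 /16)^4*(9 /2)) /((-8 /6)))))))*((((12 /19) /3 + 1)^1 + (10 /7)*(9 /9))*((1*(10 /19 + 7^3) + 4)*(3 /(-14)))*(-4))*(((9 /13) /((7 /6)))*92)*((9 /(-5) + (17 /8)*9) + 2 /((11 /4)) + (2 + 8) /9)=-5201014967811 /204820000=-25393.10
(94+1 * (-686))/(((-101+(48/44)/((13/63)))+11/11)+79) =84656/2247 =37.68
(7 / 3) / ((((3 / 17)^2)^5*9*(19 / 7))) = 98783701122001 / 30292137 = 3261034.41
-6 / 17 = -0.35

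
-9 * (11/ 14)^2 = -1089/ 196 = -5.56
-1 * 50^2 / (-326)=1250 / 163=7.67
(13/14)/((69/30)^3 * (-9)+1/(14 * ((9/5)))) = -58500/6896189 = -0.01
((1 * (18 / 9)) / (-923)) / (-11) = 2 / 10153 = 0.00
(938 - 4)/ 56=467/ 28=16.68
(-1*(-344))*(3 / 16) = 129 / 2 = 64.50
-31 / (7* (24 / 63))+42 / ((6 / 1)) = -37 / 8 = -4.62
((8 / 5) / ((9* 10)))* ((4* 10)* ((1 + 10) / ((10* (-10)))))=-88 / 1125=-0.08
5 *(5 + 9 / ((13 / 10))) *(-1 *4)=-3100 / 13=-238.46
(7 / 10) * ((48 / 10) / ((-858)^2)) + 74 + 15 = 136497082 / 1533675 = 89.00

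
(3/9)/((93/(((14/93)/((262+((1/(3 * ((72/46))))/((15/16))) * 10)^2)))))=243/31453312814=0.00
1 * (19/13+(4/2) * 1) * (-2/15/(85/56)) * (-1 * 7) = 2352/1105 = 2.13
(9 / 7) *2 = 18 / 7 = 2.57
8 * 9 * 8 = 576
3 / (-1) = -3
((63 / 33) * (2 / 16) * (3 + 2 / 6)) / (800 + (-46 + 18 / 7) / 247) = 3185 / 3202496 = 0.00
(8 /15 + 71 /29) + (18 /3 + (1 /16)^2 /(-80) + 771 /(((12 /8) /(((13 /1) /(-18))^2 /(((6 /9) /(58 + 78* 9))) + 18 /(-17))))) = 16634856847565 /54521856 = 305104.38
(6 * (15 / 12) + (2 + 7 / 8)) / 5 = 83 / 40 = 2.08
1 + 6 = 7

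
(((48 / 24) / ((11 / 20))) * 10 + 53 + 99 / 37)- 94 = -798 / 407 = -1.96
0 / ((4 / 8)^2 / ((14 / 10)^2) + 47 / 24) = 0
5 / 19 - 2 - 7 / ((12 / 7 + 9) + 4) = -2.21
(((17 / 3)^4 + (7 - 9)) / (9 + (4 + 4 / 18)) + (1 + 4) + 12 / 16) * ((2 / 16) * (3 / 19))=358069 / 217056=1.65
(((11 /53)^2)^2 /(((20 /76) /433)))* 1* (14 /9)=1686321098 /355071645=4.75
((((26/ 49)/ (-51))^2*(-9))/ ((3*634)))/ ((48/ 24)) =-0.00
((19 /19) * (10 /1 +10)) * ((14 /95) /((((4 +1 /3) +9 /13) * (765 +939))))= 13 /37772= 0.00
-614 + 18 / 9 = -612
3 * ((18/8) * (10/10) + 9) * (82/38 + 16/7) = 79785/532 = 149.97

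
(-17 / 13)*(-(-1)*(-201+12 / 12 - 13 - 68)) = 367.46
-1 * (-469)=469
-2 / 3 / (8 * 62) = -1 / 744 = -0.00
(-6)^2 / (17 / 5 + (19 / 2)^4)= 2880 / 651877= 0.00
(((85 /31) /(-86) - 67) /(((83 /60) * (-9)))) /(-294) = -297845 /16263933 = -0.02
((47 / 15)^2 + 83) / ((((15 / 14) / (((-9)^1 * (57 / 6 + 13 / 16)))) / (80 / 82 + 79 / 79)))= -32563377 / 2050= -15884.57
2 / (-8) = -1 / 4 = -0.25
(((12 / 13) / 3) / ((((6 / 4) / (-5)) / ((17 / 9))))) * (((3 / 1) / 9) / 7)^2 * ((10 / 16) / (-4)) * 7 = 425 / 88452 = 0.00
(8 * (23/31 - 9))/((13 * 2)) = -1024/403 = -2.54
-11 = -11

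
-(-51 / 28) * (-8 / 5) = -102 / 35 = -2.91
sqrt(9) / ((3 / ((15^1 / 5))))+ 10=13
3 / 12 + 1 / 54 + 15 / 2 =839 / 108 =7.77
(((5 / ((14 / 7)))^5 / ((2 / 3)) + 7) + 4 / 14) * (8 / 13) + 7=73985 / 728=101.63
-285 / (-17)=16.76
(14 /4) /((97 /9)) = 63 /194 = 0.32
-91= -91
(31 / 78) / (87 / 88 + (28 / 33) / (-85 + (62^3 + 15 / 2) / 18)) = 646005404 / 1607066955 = 0.40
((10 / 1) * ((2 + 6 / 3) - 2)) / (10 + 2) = 5 / 3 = 1.67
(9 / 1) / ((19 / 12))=108 / 19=5.68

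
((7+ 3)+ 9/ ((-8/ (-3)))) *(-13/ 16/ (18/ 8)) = -1391/ 288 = -4.83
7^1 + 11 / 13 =102 / 13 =7.85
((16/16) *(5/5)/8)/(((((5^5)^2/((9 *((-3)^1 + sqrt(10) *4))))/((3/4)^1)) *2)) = -81/625000000 + 27 *sqrt(10)/156250000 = 0.00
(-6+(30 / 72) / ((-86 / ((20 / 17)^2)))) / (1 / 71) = -15899456 / 37281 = -426.48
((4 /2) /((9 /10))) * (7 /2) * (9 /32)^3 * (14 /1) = 19845 /8192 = 2.42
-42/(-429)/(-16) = -0.01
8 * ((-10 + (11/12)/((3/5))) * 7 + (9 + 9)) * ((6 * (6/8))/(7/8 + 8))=-11896/71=-167.55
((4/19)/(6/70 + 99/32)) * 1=4480/67659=0.07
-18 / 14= -9 / 7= -1.29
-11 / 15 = -0.73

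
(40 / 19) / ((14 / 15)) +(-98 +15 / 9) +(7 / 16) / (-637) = -7807753 / 82992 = -94.08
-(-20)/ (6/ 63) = 210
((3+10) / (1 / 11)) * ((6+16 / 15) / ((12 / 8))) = 30316 / 45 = 673.69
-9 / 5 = -1.80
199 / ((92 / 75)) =14925 / 92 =162.23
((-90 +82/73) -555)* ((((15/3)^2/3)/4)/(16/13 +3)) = -277745/876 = -317.06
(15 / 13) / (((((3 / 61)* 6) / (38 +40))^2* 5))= 48373 / 3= 16124.33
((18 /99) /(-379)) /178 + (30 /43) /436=5556241 /3478138334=0.00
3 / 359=0.01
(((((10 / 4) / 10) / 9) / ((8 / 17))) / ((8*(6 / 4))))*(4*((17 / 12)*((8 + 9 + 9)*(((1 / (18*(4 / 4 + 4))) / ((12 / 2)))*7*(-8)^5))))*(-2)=6732544 / 10935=615.69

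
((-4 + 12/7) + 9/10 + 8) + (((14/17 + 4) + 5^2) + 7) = 43.44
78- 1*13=65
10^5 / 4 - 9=24991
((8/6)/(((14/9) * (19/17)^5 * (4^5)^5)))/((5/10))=4259571/4878719358507950276608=0.00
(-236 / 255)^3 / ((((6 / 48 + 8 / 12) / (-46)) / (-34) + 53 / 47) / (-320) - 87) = 29099910627328 / 3193839140154525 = 0.01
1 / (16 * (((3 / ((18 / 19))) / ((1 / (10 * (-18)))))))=-0.00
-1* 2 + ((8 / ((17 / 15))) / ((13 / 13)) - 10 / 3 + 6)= 394 / 51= 7.73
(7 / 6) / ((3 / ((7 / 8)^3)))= 2401 / 9216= 0.26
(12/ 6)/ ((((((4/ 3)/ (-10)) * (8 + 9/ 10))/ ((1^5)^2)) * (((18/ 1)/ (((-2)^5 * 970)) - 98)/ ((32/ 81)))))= 24832000/ 3654888507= 0.01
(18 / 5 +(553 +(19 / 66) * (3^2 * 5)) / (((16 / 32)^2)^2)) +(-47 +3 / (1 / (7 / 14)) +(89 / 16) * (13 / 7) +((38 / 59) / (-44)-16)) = 3273754289 / 363440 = 9007.69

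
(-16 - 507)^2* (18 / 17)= 4923522 / 17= 289618.94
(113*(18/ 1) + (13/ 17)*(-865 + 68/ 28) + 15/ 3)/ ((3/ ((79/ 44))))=12967613/ 15708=825.54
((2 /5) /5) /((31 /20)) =8 /155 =0.05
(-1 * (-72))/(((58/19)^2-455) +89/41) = -59204/364689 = -0.16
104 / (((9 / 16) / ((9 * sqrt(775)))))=8320 * sqrt(31)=46323.80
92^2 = 8464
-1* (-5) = 5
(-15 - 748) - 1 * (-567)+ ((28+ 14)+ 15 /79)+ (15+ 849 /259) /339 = -355498655 /2312093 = -153.76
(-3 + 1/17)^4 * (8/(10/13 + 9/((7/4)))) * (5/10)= 1137500000/22467149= 50.63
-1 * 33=-33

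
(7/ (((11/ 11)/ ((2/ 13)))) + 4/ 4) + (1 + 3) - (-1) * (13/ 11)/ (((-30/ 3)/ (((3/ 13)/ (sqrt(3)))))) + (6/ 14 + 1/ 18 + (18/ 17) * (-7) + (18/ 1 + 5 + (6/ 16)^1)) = 2508845/ 111384 - sqrt(3)/ 110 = 22.51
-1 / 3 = -0.33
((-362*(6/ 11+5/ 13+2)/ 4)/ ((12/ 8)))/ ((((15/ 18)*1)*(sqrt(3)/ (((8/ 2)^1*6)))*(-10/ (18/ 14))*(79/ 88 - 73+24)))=-14561088*sqrt(3)/ 3210025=-7.86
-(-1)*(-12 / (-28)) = 3 / 7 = 0.43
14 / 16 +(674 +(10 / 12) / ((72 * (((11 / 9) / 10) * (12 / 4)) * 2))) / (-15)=-1046851 / 23760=-44.06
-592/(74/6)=-48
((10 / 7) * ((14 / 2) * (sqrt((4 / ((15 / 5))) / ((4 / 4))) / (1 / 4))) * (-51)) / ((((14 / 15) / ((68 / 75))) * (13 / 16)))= -147968 * sqrt(3) / 91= -2816.35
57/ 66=19/ 22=0.86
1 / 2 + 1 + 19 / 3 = 47 / 6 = 7.83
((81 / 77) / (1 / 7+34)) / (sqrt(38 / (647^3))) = 82.25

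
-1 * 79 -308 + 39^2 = 1134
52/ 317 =0.16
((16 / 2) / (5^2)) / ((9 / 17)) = 136 / 225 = 0.60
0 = 0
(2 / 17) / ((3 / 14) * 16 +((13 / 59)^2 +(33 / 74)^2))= 266867384 / 8338512155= 0.03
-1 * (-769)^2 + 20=-591341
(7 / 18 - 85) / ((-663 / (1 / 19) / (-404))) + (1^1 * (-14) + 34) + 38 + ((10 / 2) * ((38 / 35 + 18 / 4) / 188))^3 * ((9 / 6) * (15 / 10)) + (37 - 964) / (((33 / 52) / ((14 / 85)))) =-84266966127858461771 / 454768080340654080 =-185.30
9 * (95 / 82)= 855 / 82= 10.43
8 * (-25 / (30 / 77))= -1540 / 3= -513.33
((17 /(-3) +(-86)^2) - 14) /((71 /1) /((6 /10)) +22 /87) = 641741 /10317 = 62.20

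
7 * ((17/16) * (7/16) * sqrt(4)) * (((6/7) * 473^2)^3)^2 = 1554211573221526544270016988571372553/4802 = 323659219746257089602252600000000.00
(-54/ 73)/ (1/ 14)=-10.36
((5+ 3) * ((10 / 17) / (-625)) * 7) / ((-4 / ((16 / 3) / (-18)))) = -0.00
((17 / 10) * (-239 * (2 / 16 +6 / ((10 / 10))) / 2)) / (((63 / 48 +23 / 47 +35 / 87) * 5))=-814066743 / 7210250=-112.90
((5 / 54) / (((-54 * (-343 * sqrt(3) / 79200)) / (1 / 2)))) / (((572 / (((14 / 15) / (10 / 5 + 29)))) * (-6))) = -25 * sqrt(3) / 43186689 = -0.00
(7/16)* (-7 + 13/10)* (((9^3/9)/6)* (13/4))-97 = -264209/1280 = -206.41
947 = 947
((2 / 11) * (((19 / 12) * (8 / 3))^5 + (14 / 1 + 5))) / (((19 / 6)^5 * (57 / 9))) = 270676544 / 2206204209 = 0.12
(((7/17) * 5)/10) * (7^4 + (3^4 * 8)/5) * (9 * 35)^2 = 1757691495/34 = 51696808.68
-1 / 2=-0.50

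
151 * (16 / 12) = 604 / 3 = 201.33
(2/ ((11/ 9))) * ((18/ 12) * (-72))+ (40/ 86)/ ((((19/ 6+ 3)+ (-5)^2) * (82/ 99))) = -58257684/ 329681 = -176.71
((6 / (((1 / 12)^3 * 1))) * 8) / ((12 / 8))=55296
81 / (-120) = -27 / 40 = -0.68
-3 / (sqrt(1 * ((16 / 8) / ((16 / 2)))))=-6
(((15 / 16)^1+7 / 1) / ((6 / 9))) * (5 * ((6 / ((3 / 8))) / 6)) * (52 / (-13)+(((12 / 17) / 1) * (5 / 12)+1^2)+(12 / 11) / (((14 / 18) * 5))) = -1007999 / 2618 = -385.03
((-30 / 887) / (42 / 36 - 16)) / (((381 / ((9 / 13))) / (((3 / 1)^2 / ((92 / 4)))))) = 4860 / 2997702539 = 0.00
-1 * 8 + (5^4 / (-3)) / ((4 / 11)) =-6971 / 12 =-580.92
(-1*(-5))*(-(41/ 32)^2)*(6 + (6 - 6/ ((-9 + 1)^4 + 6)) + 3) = -129277305/ 1050112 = -123.11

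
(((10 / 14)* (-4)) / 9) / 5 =-4 / 63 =-0.06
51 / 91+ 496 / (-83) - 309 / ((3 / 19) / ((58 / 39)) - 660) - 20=-45674712345 / 1830854753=-24.95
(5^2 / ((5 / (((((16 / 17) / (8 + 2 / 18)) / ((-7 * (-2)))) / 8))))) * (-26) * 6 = -7020 / 8687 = -0.81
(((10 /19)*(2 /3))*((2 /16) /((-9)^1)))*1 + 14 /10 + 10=58457 /5130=11.40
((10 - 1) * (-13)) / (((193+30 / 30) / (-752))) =43992 / 97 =453.53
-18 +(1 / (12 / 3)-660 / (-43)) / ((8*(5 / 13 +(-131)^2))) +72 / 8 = -2762810753 / 306982848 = -9.00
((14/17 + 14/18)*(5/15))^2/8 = 60025/1685448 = 0.04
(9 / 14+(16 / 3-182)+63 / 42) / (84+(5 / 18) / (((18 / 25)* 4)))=-1583280 / 762923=-2.08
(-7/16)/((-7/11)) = 11/16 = 0.69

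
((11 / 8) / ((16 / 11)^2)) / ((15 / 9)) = 3993 / 10240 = 0.39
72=72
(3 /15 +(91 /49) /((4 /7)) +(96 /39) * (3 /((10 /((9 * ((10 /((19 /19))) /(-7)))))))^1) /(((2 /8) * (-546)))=3667 /82810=0.04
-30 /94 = -15 /47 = -0.32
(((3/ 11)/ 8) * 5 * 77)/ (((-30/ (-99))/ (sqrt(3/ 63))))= 33 * sqrt(21)/ 16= 9.45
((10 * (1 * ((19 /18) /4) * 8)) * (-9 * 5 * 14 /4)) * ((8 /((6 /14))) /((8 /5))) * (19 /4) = -2211125 /12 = -184260.42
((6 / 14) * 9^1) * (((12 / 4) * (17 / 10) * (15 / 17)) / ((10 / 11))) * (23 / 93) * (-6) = -28.33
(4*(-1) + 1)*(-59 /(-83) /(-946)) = 177 /78518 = 0.00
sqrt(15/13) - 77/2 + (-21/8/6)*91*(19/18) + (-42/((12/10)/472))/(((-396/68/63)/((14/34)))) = sqrt(195)/13 + 232875139/3168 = 73509.64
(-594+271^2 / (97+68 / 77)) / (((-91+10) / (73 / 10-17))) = 114263963 / 6104970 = 18.72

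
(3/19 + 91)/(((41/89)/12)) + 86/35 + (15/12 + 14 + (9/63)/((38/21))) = 2392.34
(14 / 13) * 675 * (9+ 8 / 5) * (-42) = -323626.15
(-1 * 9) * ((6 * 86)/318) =-774/53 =-14.60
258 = 258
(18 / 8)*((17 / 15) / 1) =51 / 20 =2.55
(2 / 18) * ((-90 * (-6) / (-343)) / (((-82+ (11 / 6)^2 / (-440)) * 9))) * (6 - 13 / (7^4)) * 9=1243555200 / 97253016413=0.01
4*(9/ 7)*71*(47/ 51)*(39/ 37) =1561716/ 4403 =354.69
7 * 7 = 49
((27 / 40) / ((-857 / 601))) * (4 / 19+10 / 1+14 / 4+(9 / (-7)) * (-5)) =-86928039 / 9118480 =-9.53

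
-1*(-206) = 206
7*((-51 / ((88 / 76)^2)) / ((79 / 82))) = -5283957 / 19118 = -276.39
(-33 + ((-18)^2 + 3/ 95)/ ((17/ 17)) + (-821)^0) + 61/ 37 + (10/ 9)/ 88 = 408802831/ 1391940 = 293.69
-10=-10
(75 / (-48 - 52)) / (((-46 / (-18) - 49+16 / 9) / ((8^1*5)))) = 45 / 67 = 0.67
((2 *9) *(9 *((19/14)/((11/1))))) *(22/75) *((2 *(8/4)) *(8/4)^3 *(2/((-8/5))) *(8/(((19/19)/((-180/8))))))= 295488/7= 42212.57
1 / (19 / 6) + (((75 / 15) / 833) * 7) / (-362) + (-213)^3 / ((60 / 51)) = -67230579114179 / 8184820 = -8214057.13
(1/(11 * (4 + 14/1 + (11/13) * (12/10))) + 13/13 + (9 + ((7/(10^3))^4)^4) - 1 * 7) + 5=27208250000000000000000000000000000112958731006073799/3399000000000000000000000000000000000000000000000000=8.00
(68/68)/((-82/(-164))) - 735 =-733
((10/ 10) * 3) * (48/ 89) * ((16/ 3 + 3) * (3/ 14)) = 1800/ 623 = 2.89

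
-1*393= -393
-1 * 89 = -89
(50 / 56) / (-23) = -0.04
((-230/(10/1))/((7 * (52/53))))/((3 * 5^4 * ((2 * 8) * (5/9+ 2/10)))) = -3657/24752000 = -0.00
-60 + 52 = -8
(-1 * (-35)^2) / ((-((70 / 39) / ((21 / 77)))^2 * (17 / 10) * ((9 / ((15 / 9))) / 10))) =63375 / 2057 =30.81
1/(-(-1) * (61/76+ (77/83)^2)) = 523564/870833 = 0.60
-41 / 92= -0.45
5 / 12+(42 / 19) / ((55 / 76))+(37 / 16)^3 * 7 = 60850199 / 675840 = 90.04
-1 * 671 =-671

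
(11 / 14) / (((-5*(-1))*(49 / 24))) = 132 / 1715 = 0.08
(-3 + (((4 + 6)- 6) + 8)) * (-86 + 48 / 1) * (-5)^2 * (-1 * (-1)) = -8550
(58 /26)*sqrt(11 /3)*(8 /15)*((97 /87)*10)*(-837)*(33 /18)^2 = -1455388*sqrt(33) /117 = -71457.84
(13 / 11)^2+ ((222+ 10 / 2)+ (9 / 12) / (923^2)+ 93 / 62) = 94794140193 / 412333636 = 229.90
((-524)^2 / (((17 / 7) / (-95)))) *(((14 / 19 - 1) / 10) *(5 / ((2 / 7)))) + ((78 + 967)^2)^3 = 22138422122491854525 / 17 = 1302260124852462030.88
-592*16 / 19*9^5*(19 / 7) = -559312128 / 7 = -79901732.57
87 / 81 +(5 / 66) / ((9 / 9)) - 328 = -194149 / 594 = -326.85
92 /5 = 18.40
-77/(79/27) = -26.32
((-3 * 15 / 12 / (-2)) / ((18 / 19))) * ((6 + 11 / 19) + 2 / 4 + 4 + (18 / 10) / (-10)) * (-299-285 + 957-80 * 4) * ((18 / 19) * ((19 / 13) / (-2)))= -823143 / 1040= -791.48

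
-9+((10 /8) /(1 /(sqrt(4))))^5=2837 /32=88.66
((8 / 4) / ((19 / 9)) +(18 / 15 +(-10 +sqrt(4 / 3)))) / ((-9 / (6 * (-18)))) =-8952 / 95 +8 * sqrt(3) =-80.38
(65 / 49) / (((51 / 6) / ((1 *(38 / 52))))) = 95 / 833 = 0.11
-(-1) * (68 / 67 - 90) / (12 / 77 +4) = -229537 / 10720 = -21.41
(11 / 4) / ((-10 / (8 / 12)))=-11 / 60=-0.18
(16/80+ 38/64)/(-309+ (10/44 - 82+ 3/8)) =-1397/687100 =-0.00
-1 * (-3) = 3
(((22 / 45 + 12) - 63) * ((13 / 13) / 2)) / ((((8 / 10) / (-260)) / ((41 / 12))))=6057545 / 216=28044.19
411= 411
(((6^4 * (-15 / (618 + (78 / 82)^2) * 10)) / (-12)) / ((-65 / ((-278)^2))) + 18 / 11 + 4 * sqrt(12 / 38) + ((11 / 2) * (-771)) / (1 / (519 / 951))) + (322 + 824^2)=4 * sqrt(114) / 19 + 20306557797855509 / 31440946966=645865.68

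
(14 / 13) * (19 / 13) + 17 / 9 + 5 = 12872 / 1521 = 8.46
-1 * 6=-6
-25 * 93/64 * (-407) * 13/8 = 12301575/512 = 24026.51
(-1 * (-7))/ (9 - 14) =-7/ 5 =-1.40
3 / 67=0.04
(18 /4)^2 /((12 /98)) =1323 /8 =165.38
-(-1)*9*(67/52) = 11.60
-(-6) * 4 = 24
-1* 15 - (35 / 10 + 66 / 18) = -22.17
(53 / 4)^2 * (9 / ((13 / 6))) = 75843 / 104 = 729.26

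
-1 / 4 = -0.25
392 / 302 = 196 / 151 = 1.30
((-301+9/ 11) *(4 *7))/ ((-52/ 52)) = 92456/ 11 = 8405.09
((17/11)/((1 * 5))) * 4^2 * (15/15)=272/55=4.95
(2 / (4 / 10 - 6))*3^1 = -15 / 14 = -1.07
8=8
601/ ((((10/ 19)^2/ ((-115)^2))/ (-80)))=-2295447380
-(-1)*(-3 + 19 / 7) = -2 / 7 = -0.29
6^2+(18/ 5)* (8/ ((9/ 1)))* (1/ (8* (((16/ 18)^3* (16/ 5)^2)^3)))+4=45037206962733085/ 1125899906842624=40.00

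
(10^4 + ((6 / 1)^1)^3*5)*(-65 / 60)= -36010 / 3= -12003.33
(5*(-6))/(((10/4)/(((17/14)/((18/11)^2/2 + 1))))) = -12342/1981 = -6.23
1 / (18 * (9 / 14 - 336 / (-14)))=7 / 3105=0.00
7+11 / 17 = 130 / 17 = 7.65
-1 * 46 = -46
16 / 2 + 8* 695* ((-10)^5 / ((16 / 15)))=-521249992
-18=-18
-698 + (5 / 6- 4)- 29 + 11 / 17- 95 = -84101 / 102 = -824.52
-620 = -620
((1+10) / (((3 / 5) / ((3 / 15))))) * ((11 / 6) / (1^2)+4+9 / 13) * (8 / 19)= 22396 / 2223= 10.07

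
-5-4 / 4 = -6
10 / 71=0.14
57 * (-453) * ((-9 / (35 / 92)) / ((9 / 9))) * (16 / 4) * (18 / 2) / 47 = 769672368 / 1645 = 467885.94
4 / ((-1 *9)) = -0.44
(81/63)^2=81/49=1.65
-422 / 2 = -211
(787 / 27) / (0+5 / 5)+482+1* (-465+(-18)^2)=9994 / 27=370.15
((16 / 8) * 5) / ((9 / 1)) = 10 / 9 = 1.11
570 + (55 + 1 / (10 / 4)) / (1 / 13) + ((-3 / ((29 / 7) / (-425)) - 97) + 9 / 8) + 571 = 2404777 / 1160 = 2073.08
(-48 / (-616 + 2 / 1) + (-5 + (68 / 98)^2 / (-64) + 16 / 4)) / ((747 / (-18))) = 0.02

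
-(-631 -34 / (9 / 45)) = 801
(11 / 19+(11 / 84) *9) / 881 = 935 / 468692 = 0.00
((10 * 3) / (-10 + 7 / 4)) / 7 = -40 / 77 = -0.52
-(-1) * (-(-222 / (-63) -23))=409 / 21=19.48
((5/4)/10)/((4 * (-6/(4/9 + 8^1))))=-19/432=-0.04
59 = 59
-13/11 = -1.18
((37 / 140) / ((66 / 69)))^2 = 724201 / 9486400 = 0.08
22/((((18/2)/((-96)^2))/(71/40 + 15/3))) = 152627.20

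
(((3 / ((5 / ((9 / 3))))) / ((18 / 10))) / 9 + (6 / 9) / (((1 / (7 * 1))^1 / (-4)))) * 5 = -835 / 9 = -92.78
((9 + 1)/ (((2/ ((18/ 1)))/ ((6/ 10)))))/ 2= 27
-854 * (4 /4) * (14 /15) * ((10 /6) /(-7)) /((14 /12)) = 162.67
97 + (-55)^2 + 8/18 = 28102/9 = 3122.44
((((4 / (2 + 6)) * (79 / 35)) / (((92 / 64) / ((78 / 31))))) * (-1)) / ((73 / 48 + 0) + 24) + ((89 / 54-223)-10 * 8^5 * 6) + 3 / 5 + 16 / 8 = -3245913508840657 / 1650773250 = -1966298.83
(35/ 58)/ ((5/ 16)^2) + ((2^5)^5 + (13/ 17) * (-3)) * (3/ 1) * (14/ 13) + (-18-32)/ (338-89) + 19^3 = 865053413825879/ 7979205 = 108413484.03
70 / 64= 35 / 32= 1.09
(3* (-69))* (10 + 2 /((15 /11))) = -11868 /5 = -2373.60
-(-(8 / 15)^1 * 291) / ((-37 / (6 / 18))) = -776 / 555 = -1.40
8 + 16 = 24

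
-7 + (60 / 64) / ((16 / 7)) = -1687 / 256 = -6.59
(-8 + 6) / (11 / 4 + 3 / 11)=-88 / 133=-0.66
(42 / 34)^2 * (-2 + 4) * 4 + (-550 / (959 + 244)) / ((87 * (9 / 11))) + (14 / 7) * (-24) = -9745268906 / 272223261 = -35.80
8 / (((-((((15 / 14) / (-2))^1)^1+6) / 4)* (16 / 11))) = -4.03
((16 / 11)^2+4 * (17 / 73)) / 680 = 6729 / 1501610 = 0.00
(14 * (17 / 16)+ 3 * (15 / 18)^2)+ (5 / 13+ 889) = 282779 / 312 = 906.34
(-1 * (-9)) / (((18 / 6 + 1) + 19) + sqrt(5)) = 207 / 524 - 9 * sqrt(5) / 524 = 0.36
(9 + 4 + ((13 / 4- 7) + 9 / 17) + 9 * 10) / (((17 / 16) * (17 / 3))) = 81420 / 4913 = 16.57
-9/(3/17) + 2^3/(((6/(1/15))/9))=-251/5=-50.20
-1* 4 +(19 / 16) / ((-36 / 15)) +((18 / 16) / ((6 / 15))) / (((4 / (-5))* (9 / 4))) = -1163 / 192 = -6.06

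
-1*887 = -887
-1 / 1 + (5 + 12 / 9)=16 / 3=5.33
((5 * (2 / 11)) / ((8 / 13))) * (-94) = -3055 / 22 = -138.86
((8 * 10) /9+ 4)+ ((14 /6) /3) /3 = 355 /27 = 13.15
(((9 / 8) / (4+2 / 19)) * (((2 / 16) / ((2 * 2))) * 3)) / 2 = 0.01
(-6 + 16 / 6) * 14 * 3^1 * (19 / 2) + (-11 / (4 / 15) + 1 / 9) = -49361 / 36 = -1371.14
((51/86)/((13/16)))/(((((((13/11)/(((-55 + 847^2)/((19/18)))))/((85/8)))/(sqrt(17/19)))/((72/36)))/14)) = 17240340846960*sqrt(323)/2623387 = 118109477.10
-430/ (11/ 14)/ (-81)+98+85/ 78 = 2452033/ 23166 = 105.85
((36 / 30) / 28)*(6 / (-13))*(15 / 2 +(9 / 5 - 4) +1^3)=-81 / 650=-0.12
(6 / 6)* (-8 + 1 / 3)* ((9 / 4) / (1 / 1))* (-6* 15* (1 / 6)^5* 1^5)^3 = 2875 / 107495424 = 0.00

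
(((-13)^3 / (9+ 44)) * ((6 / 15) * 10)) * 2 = -17576 / 53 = -331.62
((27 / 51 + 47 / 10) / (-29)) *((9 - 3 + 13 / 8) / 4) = -0.34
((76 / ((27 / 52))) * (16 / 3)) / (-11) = -63232 / 891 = -70.97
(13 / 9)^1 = 13 / 9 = 1.44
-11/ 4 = -2.75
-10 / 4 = -5 / 2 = -2.50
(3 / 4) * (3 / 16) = 9 / 64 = 0.14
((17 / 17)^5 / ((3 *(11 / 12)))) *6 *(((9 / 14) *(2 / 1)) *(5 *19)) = 20520 / 77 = 266.49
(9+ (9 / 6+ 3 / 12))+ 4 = 14.75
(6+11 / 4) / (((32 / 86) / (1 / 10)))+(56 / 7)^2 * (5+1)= 49453 / 128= 386.35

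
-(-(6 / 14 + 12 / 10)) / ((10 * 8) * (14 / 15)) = 0.02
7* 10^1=70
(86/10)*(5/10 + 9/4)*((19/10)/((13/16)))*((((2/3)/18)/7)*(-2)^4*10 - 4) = -10712504/61425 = -174.40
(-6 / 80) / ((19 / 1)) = -3 / 760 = -0.00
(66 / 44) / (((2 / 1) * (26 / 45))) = 135 / 104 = 1.30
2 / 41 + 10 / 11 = 432 / 451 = 0.96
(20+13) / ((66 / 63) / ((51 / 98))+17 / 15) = 25245 / 2407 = 10.49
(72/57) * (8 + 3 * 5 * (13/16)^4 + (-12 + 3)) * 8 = 1088637/19456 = 55.95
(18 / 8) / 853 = 9 / 3412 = 0.00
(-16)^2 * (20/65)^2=4096/169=24.24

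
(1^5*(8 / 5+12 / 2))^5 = 79235168 / 3125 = 25355.25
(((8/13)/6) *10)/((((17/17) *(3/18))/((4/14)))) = 160/91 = 1.76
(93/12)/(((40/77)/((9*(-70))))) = -150381/16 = -9398.81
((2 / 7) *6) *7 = 12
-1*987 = -987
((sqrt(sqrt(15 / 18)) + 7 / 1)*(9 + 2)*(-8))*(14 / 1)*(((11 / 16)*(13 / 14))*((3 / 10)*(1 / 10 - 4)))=61347*5^(1 / 4)*6^(3 / 4) / 400 + 1288287 / 200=7320.64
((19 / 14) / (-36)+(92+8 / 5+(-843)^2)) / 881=1791071257 / 2220120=806.75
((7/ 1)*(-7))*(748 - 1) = -36603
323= 323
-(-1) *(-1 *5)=-5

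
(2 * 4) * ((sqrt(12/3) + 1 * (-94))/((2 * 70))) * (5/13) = -184/91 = -2.02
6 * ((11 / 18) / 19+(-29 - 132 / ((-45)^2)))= -174.20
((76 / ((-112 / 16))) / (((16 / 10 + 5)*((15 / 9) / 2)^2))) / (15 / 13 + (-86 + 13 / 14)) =7904 / 280005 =0.03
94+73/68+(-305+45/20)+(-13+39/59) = -441351/2006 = -220.02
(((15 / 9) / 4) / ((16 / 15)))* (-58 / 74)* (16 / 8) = -0.61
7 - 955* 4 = -3813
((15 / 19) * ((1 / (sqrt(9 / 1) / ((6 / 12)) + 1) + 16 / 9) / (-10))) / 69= -121 / 55062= -0.00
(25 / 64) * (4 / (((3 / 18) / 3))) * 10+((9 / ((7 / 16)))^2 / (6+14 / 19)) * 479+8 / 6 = 30371.60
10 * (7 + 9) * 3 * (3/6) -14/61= 14626/61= 239.77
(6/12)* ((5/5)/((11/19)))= 19/22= 0.86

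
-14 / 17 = -0.82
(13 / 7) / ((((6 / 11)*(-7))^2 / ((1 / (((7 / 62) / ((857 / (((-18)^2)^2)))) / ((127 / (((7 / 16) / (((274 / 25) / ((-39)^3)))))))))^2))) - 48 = -2590803006086693364455278124 / 53975064781262622714136875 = -48.00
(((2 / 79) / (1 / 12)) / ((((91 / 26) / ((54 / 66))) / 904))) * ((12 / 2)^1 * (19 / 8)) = 5565024 / 6083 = 914.85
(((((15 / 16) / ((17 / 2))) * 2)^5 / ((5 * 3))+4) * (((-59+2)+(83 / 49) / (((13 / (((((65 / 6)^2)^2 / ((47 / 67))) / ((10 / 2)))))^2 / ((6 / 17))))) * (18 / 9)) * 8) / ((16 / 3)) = 653942.21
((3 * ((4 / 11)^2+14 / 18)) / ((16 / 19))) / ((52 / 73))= 1374517 / 302016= 4.55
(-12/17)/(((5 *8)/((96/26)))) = -72/1105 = -0.07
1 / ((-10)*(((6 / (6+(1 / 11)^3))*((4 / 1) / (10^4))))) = -998375 / 3993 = -250.03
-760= -760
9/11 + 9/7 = 162/77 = 2.10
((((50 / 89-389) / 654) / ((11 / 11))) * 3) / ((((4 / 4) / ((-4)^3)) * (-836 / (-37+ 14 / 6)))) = 4.73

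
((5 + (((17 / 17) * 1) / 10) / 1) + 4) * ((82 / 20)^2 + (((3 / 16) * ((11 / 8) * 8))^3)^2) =3579696506659 / 4194304000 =853.47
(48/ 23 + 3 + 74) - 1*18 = 1405/ 23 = 61.09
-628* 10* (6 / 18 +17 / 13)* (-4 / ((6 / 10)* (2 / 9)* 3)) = 4019200 / 39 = 103056.41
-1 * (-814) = 814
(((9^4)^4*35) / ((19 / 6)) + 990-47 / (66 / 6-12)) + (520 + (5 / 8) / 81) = 252158987298977693159 / 12312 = 20480749455732431.22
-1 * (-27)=27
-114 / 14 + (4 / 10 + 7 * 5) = 954 / 35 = 27.26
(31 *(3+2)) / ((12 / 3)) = 38.75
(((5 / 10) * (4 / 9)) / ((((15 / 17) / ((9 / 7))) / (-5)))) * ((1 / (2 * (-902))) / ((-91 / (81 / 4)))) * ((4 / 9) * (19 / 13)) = -969 / 7469462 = -0.00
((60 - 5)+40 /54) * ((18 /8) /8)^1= 1505 /96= 15.68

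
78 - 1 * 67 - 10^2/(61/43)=-3629/61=-59.49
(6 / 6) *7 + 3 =10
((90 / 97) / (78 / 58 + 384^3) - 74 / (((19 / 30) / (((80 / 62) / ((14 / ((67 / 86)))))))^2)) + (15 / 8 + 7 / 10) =21678790971970827499967 / 13350444590370839158760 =1.62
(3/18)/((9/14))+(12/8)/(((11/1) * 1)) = 235/594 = 0.40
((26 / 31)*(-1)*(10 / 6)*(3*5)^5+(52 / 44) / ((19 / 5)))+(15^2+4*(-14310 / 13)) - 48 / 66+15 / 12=-359032471649 / 336908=-1065669.18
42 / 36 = 1.17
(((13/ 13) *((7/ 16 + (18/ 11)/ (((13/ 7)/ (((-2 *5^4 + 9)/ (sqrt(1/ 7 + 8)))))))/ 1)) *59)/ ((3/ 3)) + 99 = 1997/ 16 - 3075198 *sqrt(399)/ 2717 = -22483.59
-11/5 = -2.20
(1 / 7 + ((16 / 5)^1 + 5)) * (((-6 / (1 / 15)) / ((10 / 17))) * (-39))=1742364 / 35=49781.83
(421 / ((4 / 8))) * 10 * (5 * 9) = 378900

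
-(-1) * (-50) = -50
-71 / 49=-1.45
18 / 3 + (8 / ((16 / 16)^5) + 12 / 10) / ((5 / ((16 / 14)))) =8.10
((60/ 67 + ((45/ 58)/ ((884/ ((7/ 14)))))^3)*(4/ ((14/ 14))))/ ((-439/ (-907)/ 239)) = 14024494005520557528795/ 7928848037375669248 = 1768.79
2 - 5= -3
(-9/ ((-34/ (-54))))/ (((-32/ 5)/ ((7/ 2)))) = 8505/ 1088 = 7.82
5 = 5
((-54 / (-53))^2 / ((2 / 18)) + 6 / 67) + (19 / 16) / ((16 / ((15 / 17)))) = 7779316959 / 819059456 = 9.50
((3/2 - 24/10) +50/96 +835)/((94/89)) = 17827501/22560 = 790.23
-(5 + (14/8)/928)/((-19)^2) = -0.01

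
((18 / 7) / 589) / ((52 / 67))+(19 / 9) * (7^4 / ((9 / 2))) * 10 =97805360083 / 8683038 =11263.96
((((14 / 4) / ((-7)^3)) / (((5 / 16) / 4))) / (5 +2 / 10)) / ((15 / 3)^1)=-16 / 3185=-0.01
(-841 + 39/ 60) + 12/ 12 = -839.35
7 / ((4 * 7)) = 1 / 4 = 0.25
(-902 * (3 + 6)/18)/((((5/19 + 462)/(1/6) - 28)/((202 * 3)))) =-2596407/26083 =-99.54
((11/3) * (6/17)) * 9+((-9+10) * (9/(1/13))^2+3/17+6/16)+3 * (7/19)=13702.30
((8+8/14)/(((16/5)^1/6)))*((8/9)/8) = 25/14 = 1.79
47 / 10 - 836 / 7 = -8031 / 70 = -114.73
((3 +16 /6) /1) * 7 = 119 /3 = 39.67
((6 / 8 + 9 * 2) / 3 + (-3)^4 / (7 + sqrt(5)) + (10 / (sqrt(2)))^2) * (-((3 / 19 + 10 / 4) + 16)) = -1078389 / 836 + 57429 * sqrt(5) / 1672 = -1213.14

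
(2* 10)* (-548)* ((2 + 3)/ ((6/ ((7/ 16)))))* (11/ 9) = -4883.80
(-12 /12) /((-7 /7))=1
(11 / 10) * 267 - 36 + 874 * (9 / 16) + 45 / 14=752.54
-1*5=-5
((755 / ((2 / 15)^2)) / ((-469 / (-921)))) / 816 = 52151625 / 510272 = 102.20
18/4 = 9/2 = 4.50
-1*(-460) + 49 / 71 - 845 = -27286 / 71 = -384.31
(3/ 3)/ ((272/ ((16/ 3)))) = 1/ 51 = 0.02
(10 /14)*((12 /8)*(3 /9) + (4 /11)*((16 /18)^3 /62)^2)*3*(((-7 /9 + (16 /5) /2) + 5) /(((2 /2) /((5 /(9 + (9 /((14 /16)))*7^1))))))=3680043549845 /9555984641511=0.39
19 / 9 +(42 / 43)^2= 51007 / 16641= 3.07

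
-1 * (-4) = 4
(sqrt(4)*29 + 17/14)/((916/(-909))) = -753561/12824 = -58.76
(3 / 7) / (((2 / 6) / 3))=27 / 7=3.86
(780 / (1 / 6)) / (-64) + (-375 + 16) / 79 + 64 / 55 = -2659337 / 34760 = -76.51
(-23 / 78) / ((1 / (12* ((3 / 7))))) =-138 / 91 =-1.52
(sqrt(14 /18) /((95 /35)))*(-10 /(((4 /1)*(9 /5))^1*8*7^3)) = -25*sqrt(7) /402192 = -0.00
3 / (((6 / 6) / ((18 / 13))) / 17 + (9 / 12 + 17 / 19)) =34884 / 19619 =1.78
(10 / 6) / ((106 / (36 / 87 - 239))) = -34595 / 9222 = -3.75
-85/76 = -1.12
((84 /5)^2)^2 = 49787136 /625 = 79659.42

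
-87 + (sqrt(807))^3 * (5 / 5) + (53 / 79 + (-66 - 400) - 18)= -45056 / 79 + 807 * sqrt(807)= 22354.72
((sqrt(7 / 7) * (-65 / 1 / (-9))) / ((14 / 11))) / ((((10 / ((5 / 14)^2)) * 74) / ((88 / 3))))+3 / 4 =266824 / 342657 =0.78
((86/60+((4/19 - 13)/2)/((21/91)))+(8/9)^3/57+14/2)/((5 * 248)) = -2001283/128814300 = -0.02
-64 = -64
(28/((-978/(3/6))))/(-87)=0.00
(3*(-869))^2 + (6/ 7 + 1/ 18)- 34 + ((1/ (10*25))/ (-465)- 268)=8295548045927/ 1220625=6796147.91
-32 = -32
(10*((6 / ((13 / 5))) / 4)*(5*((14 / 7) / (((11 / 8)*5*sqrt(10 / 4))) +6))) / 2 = 120*sqrt(10) / 143 +1125 / 13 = 89.19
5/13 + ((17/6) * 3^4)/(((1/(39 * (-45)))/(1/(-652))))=10478605/16952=618.13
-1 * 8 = -8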